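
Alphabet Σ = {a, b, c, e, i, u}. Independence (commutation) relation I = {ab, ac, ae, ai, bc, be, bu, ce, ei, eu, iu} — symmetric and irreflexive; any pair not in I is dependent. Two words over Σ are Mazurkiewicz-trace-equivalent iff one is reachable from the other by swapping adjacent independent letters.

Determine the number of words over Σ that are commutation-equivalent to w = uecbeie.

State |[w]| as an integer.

105

0(u) covers ∅
1(e) covers ∅
2(c) covers 0:u
3(b) covers ∅
4(e) covers 1:e
5(i) covers 2:c, 3:b
6(e) covers 4:e
floor of heap: 0:u, 1:e, 3:b
completions by unplaced set U, small U first (add the entries for U minus each lowest piece of U):
  |U|=1: {5}:1  {6}:1
  |U|=2: {2,5}:1  {3,5}:1  {4,6}:1  {5,6}:2
  |U|=3: {0,2,5}:1  {1,4,6}:1  {2,3,5}:2  {2,5,6}:3  {3,5,6}:3  {4,5,6}:3
  |U|=4: {0,2,3,5}:3  {0,2,5,6}:4  {1,4,5,6}:4  {2,3,5,6}:8  {2,4,5,6}:6  {3,4,5,6}:6
  |U|=5: {0,2,3,5,6}:15  {0,2,4,5,6}:10  {1,2,4,5,6}:10  {1,3,4,5,6}:10  {2,3,4,5,6}:20
  start at 0(u): 40
  start at 1(e): 45
  start at 3(b): 20
sum over floor = 105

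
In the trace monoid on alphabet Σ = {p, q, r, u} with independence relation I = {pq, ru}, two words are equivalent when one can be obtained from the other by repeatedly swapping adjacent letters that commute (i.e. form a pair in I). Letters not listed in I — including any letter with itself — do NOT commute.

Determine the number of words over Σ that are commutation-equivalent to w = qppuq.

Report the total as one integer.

piece 0:q — minimal
piece 1:p — minimal
piece 2:p rests on {1:p}
piece 3:u rests on {0:q, 2:p}
piece 4:q rests on {3:u}
minimal pieces: {0:q, 1:p}
ways to finish when only these pieces remain (= sum over removing one remaining piece with nothing left below it):
  1 left: {4}→1
  2 left: {3,4}→1
  3 left: {0,3,4}→1  {2,3,4}→1
  placing 0:q first → 1 extensions
  placing 1:p first → 2 extensions
total linear extensions = 3

3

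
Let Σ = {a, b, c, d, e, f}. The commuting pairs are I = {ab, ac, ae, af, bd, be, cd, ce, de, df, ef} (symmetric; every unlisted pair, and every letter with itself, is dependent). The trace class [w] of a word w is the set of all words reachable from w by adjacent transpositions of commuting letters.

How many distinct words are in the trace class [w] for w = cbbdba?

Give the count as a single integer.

15

piece 0:c — minimal
piece 1:b rests on {0:c}
piece 2:b rests on {1:b}
piece 3:d — minimal
piece 4:b rests on {2:b}
piece 5:a rests on {3:d}
minimal pieces: {0:c, 3:d}
ways to finish when only these pieces remain (= sum over removing one remaining piece with nothing left below it):
  1 left: {4}→1  {5}→1
  2 left: {2,4}→1  {3,5}→1  {4,5}→2
  3 left: {1,2,4}→1  {2,4,5}→3  {3,4,5}→3
  4 left: {0,1,2,4}→1  {1,2,4,5}→4  {2,3,4,5}→6
  placing 0:c first → 10 extensions
  placing 3:d first → 5 extensions
total linear extensions = 15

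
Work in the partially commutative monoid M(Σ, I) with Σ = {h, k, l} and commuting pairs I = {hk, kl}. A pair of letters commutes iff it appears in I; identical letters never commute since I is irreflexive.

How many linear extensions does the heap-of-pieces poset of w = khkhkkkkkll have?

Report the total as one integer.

piece 0:k — minimal
piece 1:h — minimal
piece 2:k rests on {0:k}
piece 3:h rests on {1:h}
piece 4:k rests on {2:k}
piece 5:k rests on {4:k}
piece 6:k rests on {5:k}
piece 7:k rests on {6:k}
piece 8:k rests on {7:k}
piece 9:l rests on {3:h}
piece 10:l rests on {9:l}
minimal pieces: {0:k, 1:h}
ways to finish when only these pieces remain (= sum over removing one remaining piece with nothing left below it):
  1 left: {8}→1  {10}→1
  2 left: {7,8}→1  {8,10}→2  {9,10}→1
  3 left: {3,9,10}→1  {6,7,8}→1  {7,8,10}→3  {8,9,10}→3
  4 left: {1,3,9,10}→1  {3,8,9,10}→4  {5,6,7,8}→1  {6,7,8,10}→4  {7,8,9,10}→6
  5 left: {1,3,8,9,10}→5  {3,7,8,9,10}→10  {4,5,6,7,8}→1  {5,6,7,8,10}→5  {6,7,8,9,10}→10
  6 left: {1,3,7,8,9,10}→15  {2,4,5,6,7,8}→1  {3,6,7,8,9,10}→20  {4,5,6,7,8,10}→6  {5,6,7,8,9,10}→15
  7 left: {0,2,4,5,6,7,8}→1  {1,3,6,7,8,9,10}→35  {2,4,5,6,7,8,10}→7  {3,5,6,7,8,9,10}→35  {4,5,6,7,8,9,10}→21
  8 left: {0,2,4,5,6,7,8,10}→8  {1,3,5,6,7,8,9,10}→70  {2,4,5,6,7,8,9,10}→28  {3,4,5,6,7,8,9,10}→56
  9 left: {0,2,4,5,6,7,8,9,10}→36  {1,3,4,5,6,7,8,9,10}→126  {2,3,4,5,6,7,8,9,10}→84
  placing 0:k first → 210 extensions
  placing 1:h first → 120 extensions
total linear extensions = 330

330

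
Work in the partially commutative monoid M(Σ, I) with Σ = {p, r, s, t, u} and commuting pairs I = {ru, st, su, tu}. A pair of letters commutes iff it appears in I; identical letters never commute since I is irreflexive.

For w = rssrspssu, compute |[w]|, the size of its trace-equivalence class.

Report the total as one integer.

3

piece 0:r — minimal
piece 1:s rests on {0:r}
piece 2:s rests on {1:s}
piece 3:r rests on {2:s}
piece 4:s rests on {3:r}
piece 5:p rests on {4:s}
piece 6:s rests on {5:p}
piece 7:s rests on {6:s}
piece 8:u rests on {5:p}
minimal pieces: {0:r}
ways to finish when only these pieces remain (= sum over removing one remaining piece with nothing left below it):
  1 left: {7}→1  {8}→1
  2 left: {6,7}→1  {7,8}→2
  3 left: {6,7,8}→3
  4 left: {5,6,7,8}→3
  5 left: {4,5,6,7,8}→3
  6 left: {3,4,5,6,7,8}→3
  7 left: {2,3,4,5,6,7,8}→3
  placing 0:r first → 3 extensions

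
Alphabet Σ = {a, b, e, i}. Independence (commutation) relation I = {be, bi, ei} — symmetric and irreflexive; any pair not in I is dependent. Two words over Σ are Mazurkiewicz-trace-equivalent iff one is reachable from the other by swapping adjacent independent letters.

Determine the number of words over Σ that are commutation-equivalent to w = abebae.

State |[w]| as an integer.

3

drop 0:a onto floor
drop 1:b onto {0:a}
drop 2:e onto {0:a}
drop 3:b onto {1:b}
drop 4:a onto {2:e, 3:b}
drop 5:e onto {4:a}
ground layer = {0:a}
drop-orders for the pieces not yet dropped (sum over which currently-grounded one goes next):
  1 to go: {5} 1
  2 to go: {4,5} 1
  3 to go: {2,4,5} 1  {3,4,5} 1
  4 to go: {1,3,4,5} 1  {2,3,4,5} 2
  if 0:a drops first: 3 orders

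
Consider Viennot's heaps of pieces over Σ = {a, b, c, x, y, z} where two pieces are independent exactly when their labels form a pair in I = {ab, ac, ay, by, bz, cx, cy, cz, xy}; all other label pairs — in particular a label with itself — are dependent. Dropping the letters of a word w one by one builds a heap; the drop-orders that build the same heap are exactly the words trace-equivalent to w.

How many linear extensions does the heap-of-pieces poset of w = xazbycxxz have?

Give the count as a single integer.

58

drop 0:x onto floor
drop 1:a onto {0:x}
drop 2:z onto {1:a}
drop 3:b onto {0:x}
drop 4:y onto {2:z}
drop 5:c onto {3:b}
drop 6:x onto {2:z, 3:b}
drop 7:x onto {6:x}
drop 8:z onto {4:y, 7:x}
ground layer = {0:x}
drop-orders for the pieces not yet dropped (sum over which currently-grounded one goes next):
  1 to go: {5} 1  {8} 1
  2 to go: {4,8} 1  {5,8} 2  {7,8} 1
  3 to go: {4,5,8} 3  {4,7,8} 2  {5,7,8} 3  {6,7,8} 1
  4 to go: {4,5,7,8} 8  {4,6,7,8} 3  {5,6,7,8} 4
  5 to go: {2,4,6,7,8} 3  {3,5,6,7,8} 4  {4,5,6,7,8} 15
  6 to go: {1,2,4,6,7,8} 3  {2,4,5,6,7,8} 18  {3,4,5,6,7,8} 19
  7 to go: {1,2,4,5,6,7,8} 21  {2,3,4,5,6,7,8} 37
  if 0:x drops first: 58 orders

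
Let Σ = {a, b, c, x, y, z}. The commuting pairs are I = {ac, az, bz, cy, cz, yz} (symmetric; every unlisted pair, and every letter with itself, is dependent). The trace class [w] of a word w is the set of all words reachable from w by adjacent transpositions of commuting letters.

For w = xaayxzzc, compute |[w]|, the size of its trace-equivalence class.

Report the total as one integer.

3

#0=x has no predecessor
#1=a depends on [0:x]
#2=a depends on [1:a]
#3=y depends on [2:a]
#4=x depends on [3:y]
#5=z depends on [4:x]
#6=z depends on [5:z]
#7=c depends on [4:x]
sources: [0:x]
N(rest) = Σ N(rest − s) over sources s of rest; N(one piece) = 1:
  size 1 → [6]=1  [7]=1
  size 2 → [5,6]=1  [6,7]=2
  size 3 → [5,6,7]=3
  size 4 → [4,5,6,7]=3
  size 5 → [3,4,5,6,7]=3
  size 6 → [2,3,4,5,6,7]=3
  first=0(x) contributes 3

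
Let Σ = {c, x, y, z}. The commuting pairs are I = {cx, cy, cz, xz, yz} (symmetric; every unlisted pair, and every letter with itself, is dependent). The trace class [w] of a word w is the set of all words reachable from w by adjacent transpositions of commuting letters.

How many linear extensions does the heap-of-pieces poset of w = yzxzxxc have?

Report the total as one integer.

#0=y has no predecessor
#1=z has no predecessor
#2=x depends on [0:y]
#3=z depends on [1:z]
#4=x depends on [2:x]
#5=x depends on [4:x]
#6=c has no predecessor
sources: [0:y, 1:z, 6:c]
N(rest) = Σ N(rest − s) over sources s of rest; N(one piece) = 1:
  size 1 → [3]=1  [5]=1  [6]=1
  size 2 → [1,3]=1  [3,5]=2  [3,6]=2  [4,5]=1  [5,6]=2
  size 3 → [1,3,5]=3  [1,3,6]=3  [2,4,5]=1  [3,4,5]=3  [3,5,6]=6  [4,5,6]=3
  size 4 → [0,2,4,5]=1  [1,3,4,5]=6  [1,3,5,6]=12  [2,3,4,5]=4  [2,4,5,6]=4  [3,4,5,6]=12
  size 5 → [0,2,3,4,5]=5  [0,2,4,5,6]=5  [1,2,3,4,5]=10  [1,3,4,5,6]=30  [2,3,4,5,6]=20
  first=0(y) contributes 60
  first=1(z) contributes 30
  first=6(c) contributes 15
|[w]| = 105

105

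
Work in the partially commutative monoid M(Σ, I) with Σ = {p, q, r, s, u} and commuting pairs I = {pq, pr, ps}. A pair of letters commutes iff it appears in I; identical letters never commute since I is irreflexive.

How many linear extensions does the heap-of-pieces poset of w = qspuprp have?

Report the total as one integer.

drop 0:q onto floor
drop 1:s onto {0:q}
drop 2:p onto floor
drop 3:u onto {1:s, 2:p}
drop 4:p onto {3:u}
drop 5:r onto {3:u}
drop 6:p onto {4:p}
ground layer = {0:q, 2:p}
drop-orders for the pieces not yet dropped (sum over which currently-grounded one goes next):
  1 to go: {5} 1  {6} 1
  2 to go: {4,6} 1  {5,6} 2
  3 to go: {4,5,6} 3
  4 to go: {3,4,5,6} 3
  5 to go: {1,3,4,5,6} 3  {2,3,4,5,6} 3
  if 0:q drops first: 6 orders
  if 2:p drops first: 3 orders
heap linearizations: 9

9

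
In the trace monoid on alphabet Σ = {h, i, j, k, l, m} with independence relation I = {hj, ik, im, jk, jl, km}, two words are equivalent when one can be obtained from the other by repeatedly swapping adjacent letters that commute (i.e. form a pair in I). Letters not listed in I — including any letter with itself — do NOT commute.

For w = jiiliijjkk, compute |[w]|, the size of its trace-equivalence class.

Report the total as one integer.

#0=j has no predecessor
#1=i depends on [0:j]
#2=i depends on [1:i]
#3=l depends on [2:i]
#4=i depends on [3:l]
#5=i depends on [4:i]
#6=j depends on [5:i]
#7=j depends on [6:j]
#8=k depends on [3:l]
#9=k depends on [8:k]
sources: [0:j]
N(rest) = Σ N(rest − s) over sources s of rest; N(one piece) = 1:
  size 1 → [7]=1  [9]=1
  size 2 → [6,7]=1  [7,9]=2  [8,9]=1
  size 3 → [5,6,7]=1  [6,7,9]=3  [7,8,9]=3
  size 4 → [4,5,6,7]=1  [5,6,7,9]=4  [6,7,8,9]=6
  size 5 → [4,5,6,7,9]=5  [5,6,7,8,9]=10
  size 6 → [4,5,6,7,8,9]=15
  size 7 → [3,4,5,6,7,8,9]=15
  size 8 → [2,3,4,5,6,7,8,9]=15
  first=0(j) contributes 15

15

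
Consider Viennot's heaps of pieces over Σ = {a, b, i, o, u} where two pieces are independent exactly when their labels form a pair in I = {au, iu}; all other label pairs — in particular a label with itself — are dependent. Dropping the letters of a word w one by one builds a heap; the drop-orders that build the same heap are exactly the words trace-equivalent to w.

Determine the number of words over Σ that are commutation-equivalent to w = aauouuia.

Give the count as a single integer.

#0=a has no predecessor
#1=a depends on [0:a]
#2=u has no predecessor
#3=o depends on [1:a, 2:u]
#4=u depends on [3:o]
#5=u depends on [4:u]
#6=i depends on [3:o]
#7=a depends on [6:i]
sources: [0:a, 2:u]
N(rest) = Σ N(rest − s) over sources s of rest; N(one piece) = 1:
  size 1 → [5]=1  [7]=1
  size 2 → [4,5]=1  [5,7]=2  [6,7]=1
  size 3 → [4,5,7]=3  [5,6,7]=3
  size 4 → [4,5,6,7]=6
  size 5 → [3,4,5,6,7]=6
  size 6 → [1,3,4,5,6,7]=6  [2,3,4,5,6,7]=6
  first=0(a) contributes 12
  first=2(u) contributes 6
|[w]| = 18

18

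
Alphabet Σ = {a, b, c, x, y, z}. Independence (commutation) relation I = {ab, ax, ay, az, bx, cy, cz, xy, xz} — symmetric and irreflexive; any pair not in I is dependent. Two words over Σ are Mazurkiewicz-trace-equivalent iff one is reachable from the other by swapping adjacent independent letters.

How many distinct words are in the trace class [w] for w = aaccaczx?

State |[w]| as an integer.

drop 0:a onto floor
drop 1:a onto {0:a}
drop 2:c onto {1:a}
drop 3:c onto {2:c}
drop 4:a onto {3:c}
drop 5:c onto {4:a}
drop 6:z onto floor
drop 7:x onto {5:c}
ground layer = {0:a, 6:z}
drop-orders for the pieces not yet dropped (sum over which currently-grounded one goes next):
  1 to go: {6} 1  {7} 1
  2 to go: {5,7} 1  {6,7} 2
  3 to go: {4,5,7} 1  {5,6,7} 3
  4 to go: {3,4,5,7} 1  {4,5,6,7} 4
  5 to go: {2,3,4,5,7} 1  {3,4,5,6,7} 5
  6 to go: {1,2,3,4,5,7} 1  {2,3,4,5,6,7} 6
  if 0:a drops first: 7 orders
  if 6:z drops first: 1 orders
heap linearizations: 8

8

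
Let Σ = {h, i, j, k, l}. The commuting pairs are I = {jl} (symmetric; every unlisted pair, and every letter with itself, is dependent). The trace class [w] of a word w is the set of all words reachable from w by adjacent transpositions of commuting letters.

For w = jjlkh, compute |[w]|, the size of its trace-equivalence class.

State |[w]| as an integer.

piece 0:j — minimal
piece 1:j rests on {0:j}
piece 2:l — minimal
piece 3:k rests on {1:j, 2:l}
piece 4:h rests on {3:k}
minimal pieces: {0:j, 2:l}
ways to finish when only these pieces remain (= sum over removing one remaining piece with nothing left below it):
  1 left: {4}→1
  2 left: {3,4}→1
  3 left: {1,3,4}→1  {2,3,4}→1
  placing 0:j first → 2 extensions
  placing 2:l first → 1 extensions
total linear extensions = 3

3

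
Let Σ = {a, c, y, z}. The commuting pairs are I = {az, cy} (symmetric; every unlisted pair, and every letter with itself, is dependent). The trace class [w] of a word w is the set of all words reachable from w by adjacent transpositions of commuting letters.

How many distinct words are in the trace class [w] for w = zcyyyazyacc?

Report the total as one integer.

8

0(z) covers ∅
1(c) covers 0:z
2(y) covers 0:z
3(y) covers 2:y
4(y) covers 3:y
5(a) covers 1:c, 4:y
6(z) covers 1:c, 4:y
7(y) covers 5:a, 6:z
8(a) covers 7:y
9(c) covers 8:a
10(c) covers 9:c
floor of heap: 0:z
completions by unplaced set U, small U first (add the entries for U minus each lowest piece of U):
  |U|=1: {10}:1
  |U|=2: {9,10}:1
  |U|=3: {8,9,10}:1
  |U|=4: {7,8,9,10}:1
  |U|=5: {5,7,8,9,10}:1  {6,7,8,9,10}:1
  |U|=6: {5,6,7,8,9,10}:2
  |U|=7: {1,5,6,7,8,9,10}:2  {4,5,6,7,8,9,10}:2
  |U|=8: {1,4,5,6,7,8,9,10}:4  {3,4,5,6,7,8,9,10}:2
  |U|=9: {1,3,4,5,6,7,8,9,10}:6  {2,3,4,5,6,7,8,9,10}:2
  start at 0(z): 8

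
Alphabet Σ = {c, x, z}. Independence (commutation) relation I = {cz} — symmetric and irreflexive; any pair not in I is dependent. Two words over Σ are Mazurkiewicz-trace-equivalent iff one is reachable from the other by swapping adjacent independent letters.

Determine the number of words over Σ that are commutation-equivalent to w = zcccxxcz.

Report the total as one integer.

8

piece 0:z — minimal
piece 1:c — minimal
piece 2:c rests on {1:c}
piece 3:c rests on {2:c}
piece 4:x rests on {0:z, 3:c}
piece 5:x rests on {4:x}
piece 6:c rests on {5:x}
piece 7:z rests on {5:x}
minimal pieces: {0:z, 1:c}
ways to finish when only these pieces remain (= sum over removing one remaining piece with nothing left below it):
  1 left: {6}→1  {7}→1
  2 left: {6,7}→2
  3 left: {5,6,7}→2
  4 left: {4,5,6,7}→2
  5 left: {0,4,5,6,7}→2  {3,4,5,6,7}→2
  6 left: {0,3,4,5,6,7}→4  {2,3,4,5,6,7}→2
  placing 0:z first → 2 extensions
  placing 1:c first → 6 extensions
total linear extensions = 8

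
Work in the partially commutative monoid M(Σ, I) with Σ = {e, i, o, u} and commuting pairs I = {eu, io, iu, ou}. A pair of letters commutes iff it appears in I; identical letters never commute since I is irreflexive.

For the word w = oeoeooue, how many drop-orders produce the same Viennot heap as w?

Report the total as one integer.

8

drop 0:o onto floor
drop 1:e onto {0:o}
drop 2:o onto {1:e}
drop 3:e onto {2:o}
drop 4:o onto {3:e}
drop 5:o onto {4:o}
drop 6:u onto floor
drop 7:e onto {5:o}
ground layer = {0:o, 6:u}
drop-orders for the pieces not yet dropped (sum over which currently-grounded one goes next):
  1 to go: {6} 1  {7} 1
  2 to go: {5,7} 1  {6,7} 2
  3 to go: {4,5,7} 1  {5,6,7} 3
  4 to go: {3,4,5,7} 1  {4,5,6,7} 4
  5 to go: {2,3,4,5,7} 1  {3,4,5,6,7} 5
  6 to go: {1,2,3,4,5,7} 1  {2,3,4,5,6,7} 6
  if 0:o drops first: 7 orders
  if 6:u drops first: 1 orders
heap linearizations: 8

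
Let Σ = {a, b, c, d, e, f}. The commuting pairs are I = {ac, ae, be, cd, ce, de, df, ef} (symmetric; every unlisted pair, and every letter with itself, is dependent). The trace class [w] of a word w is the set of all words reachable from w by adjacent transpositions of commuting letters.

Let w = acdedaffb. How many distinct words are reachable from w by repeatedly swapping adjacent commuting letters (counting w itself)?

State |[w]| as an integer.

45

0(a) covers ∅
1(c) covers ∅
2(d) covers 0:a
3(e) covers ∅
4(d) covers 2:d
5(a) covers 4:d
6(f) covers 1:c, 5:a
7(f) covers 6:f
8(b) covers 7:f
floor of heap: 0:a, 1:c, 3:e
completions by unplaced set U, small U first (add the entries for U minus each lowest piece of U):
  |U|=1: {3}:1  {8}:1
  |U|=2: {3,8}:2  {7,8}:1
  |U|=3: {3,7,8}:3  {6,7,8}:1
  |U|=4: {1,6,7,8}:1  {3,6,7,8}:4  {5,6,7,8}:1
  |U|=5: {1,3,6,7,8}:5  {1,5,6,7,8}:2  {3,5,6,7,8}:5  {4,5,6,7,8}:1
  |U|=6: {1,3,5,6,7,8}:12  {1,4,5,6,7,8}:3  {2,4,5,6,7,8}:1  {3,4,5,6,7,8}:6
  |U|=7: {0,2,4,5,6,7,8}:1  {1,2,4,5,6,7,8}:4  {1,3,4,5,6,7,8}:21  {2,3,4,5,6,7,8}:7
  start at 0(a): 32
  start at 1(c): 8
  start at 3(e): 5
sum over floor = 45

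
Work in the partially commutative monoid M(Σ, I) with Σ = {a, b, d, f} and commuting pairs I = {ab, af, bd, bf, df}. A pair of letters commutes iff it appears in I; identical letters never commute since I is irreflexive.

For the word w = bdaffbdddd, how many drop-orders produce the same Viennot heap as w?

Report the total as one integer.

piece 0:b — minimal
piece 1:d — minimal
piece 2:a rests on {1:d}
piece 3:f — minimal
piece 4:f rests on {3:f}
piece 5:b rests on {0:b}
piece 6:d rests on {2:a}
piece 7:d rests on {6:d}
piece 8:d rests on {7:d}
piece 9:d rests on {8:d}
minimal pieces: {0:b, 1:d, 3:f}
ways to finish when only these pieces remain (= sum over removing one remaining piece with nothing left below it):
  1 left: {4}→1  {5}→1  {9}→1
  2 left: {0,5}→1  {3,4}→1  {4,5}→2  {4,9}→2  {5,9}→2  {8,9}→1
  3 left: {0,4,5}→3  {0,5,9}→3  {3,4,5}→3  {3,4,9}→3  {4,5,9}→6  {4,8,9}→3  {5,8,9}→3  {7,8,9}→1
  4 left: {0,3,4,5}→6  {0,4,5,9}→12  {0,5,8,9}→6  {3,4,5,9}→12  {3,4,8,9}→6  {4,5,8,9}→12  {4,7,8,9}→4  {5,7,8,9}→4  {6,7,8,9}→1
  5 left: {0,3,4,5,9}→30  {0,4,5,8,9}→30  {0,5,7,8,9}→10  {2,6,7,8,9}→1  {3,4,5,8,9}→30  {3,4,7,8,9}→10  {4,5,7,8,9}→20  {4,6,7,8,9}→5  {5,6,7,8,9}→5
  6 left: {0,3,4,5,8,9}→90  {0,4,5,7,8,9}→60  {0,5,6,7,8,9}→15  {1,2,6,7,8,9}→1  {2,4,6,7,8,9}→6  {2,5,6,7,8,9}→6  {3,4,5,7,8,9}→60  {3,4,6,7,8,9}→15  {4,5,6,7,8,9}→30
  7 left: {0,2,5,6,7,8,9}→21  {0,3,4,5,7,8,9}→210  {0,4,5,6,7,8,9}→105  {1,2,4,6,7,8,9}→7  {1,2,5,6,7,8,9}→7  {2,3,4,6,7,8,9}→21  {2,4,5,6,7,8,9}→42  {3,4,5,6,7,8,9}→105
  8 left: {0,1,2,5,6,7,8,9}→28  {0,2,4,5,6,7,8,9}→168  {0,3,4,5,6,7,8,9}→420  {1,2,3,4,6,7,8,9}→28  {1,2,4,5,6,7,8,9}→56  {2,3,4,5,6,7,8,9}→168
  placing 0:b first → 252 extensions
  placing 1:d first → 756 extensions
  placing 3:f first → 252 extensions
total linear extensions = 1260

1260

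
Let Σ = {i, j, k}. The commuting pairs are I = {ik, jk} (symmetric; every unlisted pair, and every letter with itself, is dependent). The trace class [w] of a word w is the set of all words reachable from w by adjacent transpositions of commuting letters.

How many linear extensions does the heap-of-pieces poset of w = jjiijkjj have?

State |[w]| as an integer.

#0=j has no predecessor
#1=j depends on [0:j]
#2=i depends on [1:j]
#3=i depends on [2:i]
#4=j depends on [3:i]
#5=k has no predecessor
#6=j depends on [4:j]
#7=j depends on [6:j]
sources: [0:j, 5:k]
N(rest) = Σ N(rest − s) over sources s of rest; N(one piece) = 1:
  size 1 → [5]=1  [7]=1
  size 2 → [5,7]=2  [6,7]=1
  size 3 → [4,6,7]=1  [5,6,7]=3
  size 4 → [3,4,6,7]=1  [4,5,6,7]=4
  size 5 → [2,3,4,6,7]=1  [3,4,5,6,7]=5
  size 6 → [1,2,3,4,6,7]=1  [2,3,4,5,6,7]=6
  first=0(j) contributes 7
  first=5(k) contributes 1
|[w]| = 8

8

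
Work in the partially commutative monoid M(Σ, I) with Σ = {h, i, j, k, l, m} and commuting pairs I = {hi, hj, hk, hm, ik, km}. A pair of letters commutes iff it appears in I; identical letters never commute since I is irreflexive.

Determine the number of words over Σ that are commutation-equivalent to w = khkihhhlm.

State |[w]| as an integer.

drop 0:k onto floor
drop 1:h onto floor
drop 2:k onto {0:k}
drop 3:i onto floor
drop 4:h onto {1:h}
drop 5:h onto {4:h}
drop 6:h onto {5:h}
drop 7:l onto {2:k, 3:i, 6:h}
drop 8:m onto {7:l}
ground layer = {0:k, 1:h, 3:i}
drop-orders for the pieces not yet dropped (sum over which currently-grounded one goes next):
  1 to go: {8} 1
  2 to go: {7,8} 1
  3 to go: {2,7,8} 1  {3,7,8} 1  {6,7,8} 1
  4 to go: {0,2,7,8} 1  {2,3,7,8} 2  {2,6,7,8} 2  {3,6,7,8} 2  {5,6,7,8} 1
  5 to go: {0,2,3,7,8} 3  {0,2,6,7,8} 3  {2,3,6,7,8} 6  {2,5,6,7,8} 3  {3,5,6,7,8} 3  {4,5,6,7,8} 1
  6 to go: {0,2,3,6,7,8} 12  {0,2,5,6,7,8} 6  {1,4,5,6,7,8} 1  {2,3,5,6,7,8} 12  {2,4,5,6,7,8} 4  {3,4,5,6,7,8} 4
  7 to go: {0,2,3,5,6,7,8} 30  {0,2,4,5,6,7,8} 10  {1,2,4,5,6,7,8} 5  {1,3,4,5,6,7,8} 5  {2,3,4,5,6,7,8} 20
  if 0:k drops first: 30 orders
  if 1:h drops first: 60 orders
  if 3:i drops first: 15 orders
heap linearizations: 105

105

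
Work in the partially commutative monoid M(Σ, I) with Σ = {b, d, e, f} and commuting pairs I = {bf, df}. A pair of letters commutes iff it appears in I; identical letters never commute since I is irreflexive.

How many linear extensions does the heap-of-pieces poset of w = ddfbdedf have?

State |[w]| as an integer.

piece 0:d — minimal
piece 1:d rests on {0:d}
piece 2:f — minimal
piece 3:b rests on {1:d}
piece 4:d rests on {3:b}
piece 5:e rests on {2:f, 4:d}
piece 6:d rests on {5:e}
piece 7:f rests on {5:e}
minimal pieces: {0:d, 2:f}
ways to finish when only these pieces remain (= sum over removing one remaining piece with nothing left below it):
  1 left: {6}→1  {7}→1
  2 left: {6,7}→2
  3 left: {5,6,7}→2
  4 left: {2,5,6,7}→2  {4,5,6,7}→2
  5 left: {2,4,5,6,7}→4  {3,4,5,6,7}→2
  6 left: {1,3,4,5,6,7}→2  {2,3,4,5,6,7}→6
  placing 0:d first → 8 extensions
  placing 2:f first → 2 extensions
total linear extensions = 10

10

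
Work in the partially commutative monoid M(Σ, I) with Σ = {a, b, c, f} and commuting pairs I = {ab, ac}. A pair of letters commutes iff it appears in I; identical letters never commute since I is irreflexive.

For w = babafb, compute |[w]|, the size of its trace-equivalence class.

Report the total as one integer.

6

drop 0:b onto floor
drop 1:a onto floor
drop 2:b onto {0:b}
drop 3:a onto {1:a}
drop 4:f onto {2:b, 3:a}
drop 5:b onto {4:f}
ground layer = {0:b, 1:a}
drop-orders for the pieces not yet dropped (sum over which currently-grounded one goes next):
  1 to go: {5} 1
  2 to go: {4,5} 1
  3 to go: {2,4,5} 1  {3,4,5} 1
  4 to go: {0,2,4,5} 1  {1,3,4,5} 1  {2,3,4,5} 2
  if 0:b drops first: 3 orders
  if 1:a drops first: 3 orders
heap linearizations: 6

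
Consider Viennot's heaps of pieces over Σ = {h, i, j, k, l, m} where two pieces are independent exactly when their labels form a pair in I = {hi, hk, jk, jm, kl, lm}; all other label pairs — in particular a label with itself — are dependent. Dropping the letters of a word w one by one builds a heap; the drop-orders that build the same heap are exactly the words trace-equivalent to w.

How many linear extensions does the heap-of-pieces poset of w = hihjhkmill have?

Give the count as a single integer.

#0=h has no predecessor
#1=i has no predecessor
#2=h depends on [0:h]
#3=j depends on [1:i, 2:h]
#4=h depends on [3:j]
#5=k depends on [1:i]
#6=m depends on [4:h, 5:k]
#7=i depends on [6:m]
#8=l depends on [7:i]
#9=l depends on [8:l]
sources: [0:h, 1:i]
N(rest) = Σ N(rest − s) over sources s of rest; N(one piece) = 1:
  size 1 → [9]=1
  size 2 → [8,9]=1
  size 3 → [7,8,9]=1
  size 4 → [6,7,8,9]=1
  size 5 → [4,6,7,8,9]=1  [5,6,7,8,9]=1
  size 6 → [3,4,6,7,8,9]=1  [4,5,6,7,8,9]=2
  size 7 → [2,3,4,6,7,8,9]=1  [3,4,5,6,7,8,9]=3
  size 8 → [0,2,3,4,6,7,8,9]=1  [1,3,4,5,6,7,8,9]=3  [2,3,4,5,6,7,8,9]=4
  first=0(h) contributes 7
  first=1(i) contributes 5
|[w]| = 12

12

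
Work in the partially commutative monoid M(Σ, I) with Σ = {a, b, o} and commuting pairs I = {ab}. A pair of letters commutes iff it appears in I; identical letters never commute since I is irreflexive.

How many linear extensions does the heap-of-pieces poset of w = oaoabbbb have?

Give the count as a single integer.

piece 0:o — minimal
piece 1:a rests on {0:o}
piece 2:o rests on {1:a}
piece 3:a rests on {2:o}
piece 4:b rests on {2:o}
piece 5:b rests on {4:b}
piece 6:b rests on {5:b}
piece 7:b rests on {6:b}
minimal pieces: {0:o}
ways to finish when only these pieces remain (= sum over removing one remaining piece with nothing left below it):
  1 left: {3}→1  {7}→1
  2 left: {3,7}→2  {6,7}→1
  3 left: {3,6,7}→3  {5,6,7}→1
  4 left: {3,5,6,7}→4  {4,5,6,7}→1
  5 left: {3,4,5,6,7}→5
  6 left: {2,3,4,5,6,7}→5
  placing 0:o first → 5 extensions

5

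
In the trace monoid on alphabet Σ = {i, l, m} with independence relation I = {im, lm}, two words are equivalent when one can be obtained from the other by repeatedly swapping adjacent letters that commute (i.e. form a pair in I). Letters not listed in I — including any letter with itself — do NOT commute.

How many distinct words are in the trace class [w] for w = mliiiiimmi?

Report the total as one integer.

120

#0=m has no predecessor
#1=l has no predecessor
#2=i depends on [1:l]
#3=i depends on [2:i]
#4=i depends on [3:i]
#5=i depends on [4:i]
#6=i depends on [5:i]
#7=m depends on [0:m]
#8=m depends on [7:m]
#9=i depends on [6:i]
sources: [0:m, 1:l]
N(rest) = Σ N(rest − s) over sources s of rest; N(one piece) = 1:
  size 1 → [8]=1  [9]=1
  size 2 → [6,9]=1  [7,8]=1  [8,9]=2
  size 3 → [0,7,8]=1  [5,6,9]=1  [6,8,9]=3  [7,8,9]=3
  size 4 → [0,7,8,9]=4  [4,5,6,9]=1  [5,6,8,9]=4  [6,7,8,9]=6
  size 5 → [0,6,7,8,9]=10  [3,4,5,6,9]=1  [4,5,6,8,9]=5  [5,6,7,8,9]=10
  size 6 → [0,5,6,7,8,9]=20  [2,3,4,5,6,9]=1  [3,4,5,6,8,9]=6  [4,5,6,7,8,9]=15
  size 7 → [0,4,5,6,7,8,9]=35  [1,2,3,4,5,6,9]=1  [2,3,4,5,6,8,9]=7  [3,4,5,6,7,8,9]=21
  size 8 → [0,3,4,5,6,7,8,9]=56  [1,2,3,4,5,6,8,9]=8  [2,3,4,5,6,7,8,9]=28
  first=0(m) contributes 36
  first=1(l) contributes 84
|[w]| = 120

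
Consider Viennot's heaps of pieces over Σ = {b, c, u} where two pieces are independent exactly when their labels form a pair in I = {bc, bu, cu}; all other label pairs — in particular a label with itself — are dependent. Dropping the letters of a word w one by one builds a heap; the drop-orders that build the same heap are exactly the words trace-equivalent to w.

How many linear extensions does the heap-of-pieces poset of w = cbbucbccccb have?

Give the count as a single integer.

drop 0:c onto floor
drop 1:b onto floor
drop 2:b onto {1:b}
drop 3:u onto floor
drop 4:c onto {0:c}
drop 5:b onto {2:b}
drop 6:c onto {4:c}
drop 7:c onto {6:c}
drop 8:c onto {7:c}
drop 9:c onto {8:c}
drop 10:b onto {5:b}
ground layer = {0:c, 1:b, 3:u}
drop-orders for the pieces not yet dropped (sum over which currently-grounded one goes next):
  1 to go: {3} 1  {9} 1  {10} 1
  2 to go: {3,9} 2  {3,10} 2  {5,10} 1  {8,9} 1  {9,10} 2
  3 to go: {2,5,10} 1  {3,5,10} 3  {3,8,9} 3  {3,9,10} 6  {5,9,10} 3  {7,8,9} 1  {8,9,10} 3
  4 to go: {1,2,5,10} 1  {2,3,5,10} 4  {2,5,9,10} 4  {3,5,9,10} 12  {3,7,8,9} 4  {3,8,9,10} 12  {5,8,9,10} 6  {6,7,8,9} 1  {7,8,9,10} 4
  5 to go: {1,2,3,5,10} 5  {1,2,5,9,10} 5  {2,3,5,9,10} 20  {2,5,8,9,10} 10  {3,5,8,9,10} 30  {3,6,7,8,9} 5  {3,7,8,9,10} 20  {4,6,7,8,9} 1  {5,7,8,9,10} 10  {6,7,8,9,10} 5
  6 to go: {0,4,6,7,8,9} 1  {1,2,3,5,9,10} 30  {1,2,5,8,9,10} 15  {2,3,5,8,9,10} 60  {2,5,7,8,9,10} 20  {3,4,6,7,8,9} 6  {3,5,7,8,9,10} 60  {3,6,7,8,9,10} 30  {4,6,7,8,9,10} 6  {5,6,7,8,9,10} 15
  7 to go: {0,3,4,6,7,8,9} 7  {0,4,6,7,8,9,10} 7  {1,2,3,5,8,9,10} 105  {1,2,5,7,8,9,10} 35  {2,3,5,7,8,9,10} 140  {2,5,6,7,8,9,10} 35  {3,4,6,7,8,9,10} 42  {3,5,6,7,8,9,10} 105  {4,5,6,7,8,9,10} 21
  8 to go: {0,3,4,6,7,8,9,10} 56  {0,4,5,6,7,8,9,10} 28  {1,2,3,5,7,8,9,10} 280  {1,2,5,6,7,8,9,10} 70  {2,3,5,6,7,8,9,10} 280  {2,4,5,6,7,8,9,10} 56  {3,4,5,6,7,8,9,10} 168
  9 to go: {0,2,4,5,6,7,8,9,10} 84  {0,3,4,5,6,7,8,9,10} 252  {1,2,3,5,6,7,8,9,10} 630  {1,2,4,5,6,7,8,9,10} 126  {2,3,4,5,6,7,8,9,10} 504
  if 0:c drops first: 1260 orders
  if 1:b drops first: 840 orders
  if 3:u drops first: 210 orders
heap linearizations: 2310

2310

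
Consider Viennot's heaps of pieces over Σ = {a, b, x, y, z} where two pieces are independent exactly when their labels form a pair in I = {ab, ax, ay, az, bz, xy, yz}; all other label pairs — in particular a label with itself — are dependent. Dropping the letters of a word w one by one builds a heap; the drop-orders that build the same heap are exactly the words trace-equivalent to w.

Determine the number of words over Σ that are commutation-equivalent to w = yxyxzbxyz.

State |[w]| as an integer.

#0=y has no predecessor
#1=x has no predecessor
#2=y depends on [0:y]
#3=x depends on [1:x]
#4=z depends on [3:x]
#5=b depends on [2:y, 3:x]
#6=x depends on [4:z, 5:b]
#7=y depends on [5:b]
#8=z depends on [6:x]
sources: [0:y, 1:x]
N(rest) = Σ N(rest − s) over sources s of rest; N(one piece) = 1:
  size 1 → [7]=1  [8]=1
  size 2 → [6,8]=1  [7,8]=2
  size 3 → [4,6,8]=1  [6,7,8]=3
  size 4 → [4,6,7,8]=4  [5,6,7,8]=3
  size 5 → [2,5,6,7,8]=3  [4,5,6,7,8]=7
  size 6 → [0,2,5,6,7,8]=3  [2,4,5,6,7,8]=10  [3,4,5,6,7,8]=7
  size 7 → [0,2,4,5,6,7,8]=13  [1,3,4,5,6,7,8]=7  [2,3,4,5,6,7,8]=17
  first=0(y) contributes 24
  first=1(x) contributes 30
|[w]| = 54

54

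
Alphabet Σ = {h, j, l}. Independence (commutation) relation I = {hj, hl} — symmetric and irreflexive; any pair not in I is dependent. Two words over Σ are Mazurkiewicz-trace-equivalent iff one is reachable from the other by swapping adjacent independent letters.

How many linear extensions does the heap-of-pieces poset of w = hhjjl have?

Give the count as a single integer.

piece 0:h — minimal
piece 1:h rests on {0:h}
piece 2:j — minimal
piece 3:j rests on {2:j}
piece 4:l rests on {3:j}
minimal pieces: {0:h, 2:j}
ways to finish when only these pieces remain (= sum over removing one remaining piece with nothing left below it):
  1 left: {1}→1  {4}→1
  2 left: {0,1}→1  {1,4}→2  {3,4}→1
  3 left: {0,1,4}→3  {1,3,4}→3  {2,3,4}→1
  placing 0:h first → 4 extensions
  placing 2:j first → 6 extensions
total linear extensions = 10

10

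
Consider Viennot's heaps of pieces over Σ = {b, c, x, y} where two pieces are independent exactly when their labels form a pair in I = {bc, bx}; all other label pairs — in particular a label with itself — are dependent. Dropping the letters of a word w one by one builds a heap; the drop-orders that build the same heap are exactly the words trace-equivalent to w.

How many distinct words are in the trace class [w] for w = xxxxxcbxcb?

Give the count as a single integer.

0(x) covers ∅
1(x) covers 0:x
2(x) covers 1:x
3(x) covers 2:x
4(x) covers 3:x
5(c) covers 4:x
6(b) covers ∅
7(x) covers 5:c
8(c) covers 7:x
9(b) covers 6:b
floor of heap: 0:x, 6:b
completions by unplaced set U, small U first (add the entries for U minus each lowest piece of U):
  |U|=1: {8}:1  {9}:1
  |U|=2: {6,9}:1  {7,8}:1  {8,9}:2
  |U|=3: {5,7,8}:1  {6,8,9}:3  {7,8,9}:3
  |U|=4: {4,5,7,8}:1  {5,7,8,9}:4  {6,7,8,9}:6
  |U|=5: {3,4,5,7,8}:1  {4,5,7,8,9}:5  {5,6,7,8,9}:10
  |U|=6: {2,3,4,5,7,8}:1  {3,4,5,7,8,9}:6  {4,5,6,7,8,9}:15
  |U|=7: {1,2,3,4,5,7,8}:1  {2,3,4,5,7,8,9}:7  {3,4,5,6,7,8,9}:21
  |U|=8: {0,1,2,3,4,5,7,8}:1  {1,2,3,4,5,7,8,9}:8  {2,3,4,5,6,7,8,9}:28
  start at 0(x): 36
  start at 6(b): 9
sum over floor = 45

45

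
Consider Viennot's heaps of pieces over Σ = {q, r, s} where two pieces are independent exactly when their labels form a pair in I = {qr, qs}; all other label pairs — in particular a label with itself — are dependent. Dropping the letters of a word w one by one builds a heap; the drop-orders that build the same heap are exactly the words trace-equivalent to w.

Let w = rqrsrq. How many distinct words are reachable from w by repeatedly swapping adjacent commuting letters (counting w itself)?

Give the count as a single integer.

15

0(r) covers ∅
1(q) covers ∅
2(r) covers 0:r
3(s) covers 2:r
4(r) covers 3:s
5(q) covers 1:q
floor of heap: 0:r, 1:q
completions by unplaced set U, small U first (add the entries for U minus each lowest piece of U):
  |U|=1: {4}:1  {5}:1
  |U|=2: {1,5}:1  {3,4}:1  {4,5}:2
  |U|=3: {1,4,5}:3  {2,3,4}:1  {3,4,5}:3
  |U|=4: {0,2,3,4}:1  {1,3,4,5}:6  {2,3,4,5}:4
  start at 0(r): 10
  start at 1(q): 5
sum over floor = 15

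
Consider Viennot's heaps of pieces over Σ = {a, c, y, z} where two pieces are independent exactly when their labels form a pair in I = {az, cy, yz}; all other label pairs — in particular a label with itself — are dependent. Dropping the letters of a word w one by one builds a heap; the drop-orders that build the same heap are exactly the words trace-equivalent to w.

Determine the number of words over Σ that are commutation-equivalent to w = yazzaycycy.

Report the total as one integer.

#0=y has no predecessor
#1=a depends on [0:y]
#2=z has no predecessor
#3=z depends on [2:z]
#4=a depends on [1:a]
#5=y depends on [4:a]
#6=c depends on [3:z, 4:a]
#7=y depends on [5:y]
#8=c depends on [6:c]
#9=y depends on [7:y]
sources: [0:y, 2:z]
N(rest) = Σ N(rest − s) over sources s of rest; N(one piece) = 1:
  size 1 → [8]=1  [9]=1
  size 2 → [6,8]=1  [7,9]=1  [8,9]=2
  size 3 → [3,6,8]=1  [5,7,9]=1  [6,8,9]=3  [7,8,9]=3
  size 4 → [2,3,6,8]=1  [3,6,8,9]=4  [5,7,8,9]=4  [6,7,8,9]=6
  size 5 → [2,3,6,8,9]=5  [3,6,7,8,9]=10  [5,6,7,8,9]=10
  size 6 → [2,3,6,7,8,9]=15  [3,5,6,7,8,9]=20  [4,5,6,7,8,9]=10
  size 7 → [1,4,5,6,7,8,9]=10  [2,3,5,6,7,8,9]=35  [3,4,5,6,7,8,9]=30
  size 8 → [0,1,4,5,6,7,8,9]=10  [1,3,4,5,6,7,8,9]=40  [2,3,4,5,6,7,8,9]=65
  first=0(y) contributes 105
  first=2(z) contributes 50
|[w]| = 155

155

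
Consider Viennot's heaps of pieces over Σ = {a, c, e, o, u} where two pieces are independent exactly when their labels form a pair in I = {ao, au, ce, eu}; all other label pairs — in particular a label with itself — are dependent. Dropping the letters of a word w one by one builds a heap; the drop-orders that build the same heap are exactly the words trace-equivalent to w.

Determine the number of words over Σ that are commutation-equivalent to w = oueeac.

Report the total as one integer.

piece 0:o — minimal
piece 1:u rests on {0:o}
piece 2:e rests on {0:o}
piece 3:e rests on {2:e}
piece 4:a rests on {3:e}
piece 5:c rests on {1:u, 4:a}
minimal pieces: {0:o}
ways to finish when only these pieces remain (= sum over removing one remaining piece with nothing left below it):
  1 left: {5}→1
  2 left: {1,5}→1  {4,5}→1
  3 left: {1,4,5}→2  {3,4,5}→1
  4 left: {1,3,4,5}→3  {2,3,4,5}→1
  placing 0:o first → 4 extensions

4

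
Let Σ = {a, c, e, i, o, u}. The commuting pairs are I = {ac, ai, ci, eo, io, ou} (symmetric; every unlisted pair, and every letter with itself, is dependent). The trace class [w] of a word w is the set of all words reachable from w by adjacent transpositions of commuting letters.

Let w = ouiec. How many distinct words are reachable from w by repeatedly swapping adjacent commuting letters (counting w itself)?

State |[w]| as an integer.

piece 0:o — minimal
piece 1:u — minimal
piece 2:i rests on {1:u}
piece 3:e rests on {2:i}
piece 4:c rests on {0:o, 3:e}
minimal pieces: {0:o, 1:u}
ways to finish when only these pieces remain (= sum over removing one remaining piece with nothing left below it):
  1 left: {4}→1
  2 left: {0,4}→1  {3,4}→1
  3 left: {0,3,4}→2  {2,3,4}→1
  placing 0:o first → 1 extensions
  placing 1:u first → 3 extensions
total linear extensions = 4

4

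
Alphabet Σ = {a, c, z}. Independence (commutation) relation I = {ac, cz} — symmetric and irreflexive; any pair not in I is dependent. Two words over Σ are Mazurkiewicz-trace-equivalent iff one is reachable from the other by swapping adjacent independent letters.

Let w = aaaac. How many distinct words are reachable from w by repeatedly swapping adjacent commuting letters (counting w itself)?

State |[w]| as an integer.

5

drop 0:a onto floor
drop 1:a onto {0:a}
drop 2:a onto {1:a}
drop 3:a onto {2:a}
drop 4:c onto floor
ground layer = {0:a, 4:c}
drop-orders for the pieces not yet dropped (sum over which currently-grounded one goes next):
  1 to go: {3} 1  {4} 1
  2 to go: {2,3} 1  {3,4} 2
  3 to go: {1,2,3} 1  {2,3,4} 3
  if 0:a drops first: 4 orders
  if 4:c drops first: 1 orders
heap linearizations: 5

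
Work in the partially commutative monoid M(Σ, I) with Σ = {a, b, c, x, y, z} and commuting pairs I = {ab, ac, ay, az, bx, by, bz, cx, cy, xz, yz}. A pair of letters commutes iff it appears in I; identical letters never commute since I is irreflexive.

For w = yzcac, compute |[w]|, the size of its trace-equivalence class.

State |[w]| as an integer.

20

#0=y has no predecessor
#1=z has no predecessor
#2=c depends on [1:z]
#3=a has no predecessor
#4=c depends on [2:c]
sources: [0:y, 1:z, 3:a]
N(rest) = Σ N(rest − s) over sources s of rest; N(one piece) = 1:
  size 1 → [0]=1  [3]=1  [4]=1
  size 2 → [0,3]=2  [0,4]=2  [2,4]=1  [3,4]=2
  size 3 → [0,2,4]=3  [0,3,4]=6  [1,2,4]=1  [2,3,4]=3
  first=0(y) contributes 4
  first=1(z) contributes 12
  first=3(a) contributes 4
|[w]| = 20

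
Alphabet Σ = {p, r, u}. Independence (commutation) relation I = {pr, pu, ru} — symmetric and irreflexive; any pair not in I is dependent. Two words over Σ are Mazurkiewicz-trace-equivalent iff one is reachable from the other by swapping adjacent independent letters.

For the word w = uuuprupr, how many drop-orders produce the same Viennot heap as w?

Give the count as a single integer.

420

piece 0:u — minimal
piece 1:u rests on {0:u}
piece 2:u rests on {1:u}
piece 3:p — minimal
piece 4:r — minimal
piece 5:u rests on {2:u}
piece 6:p rests on {3:p}
piece 7:r rests on {4:r}
minimal pieces: {0:u, 3:p, 4:r}
ways to finish when only these pieces remain (= sum over removing one remaining piece with nothing left below it):
  1 left: {5}→1  {6}→1  {7}→1
  2 left: {2,5}→1  {3,6}→1  {4,7}→1  {5,6}→2  {5,7}→2  {6,7}→2
  3 left: {1,2,5}→1  {2,5,6}→3  {2,5,7}→3  {3,5,6}→3  {3,6,7}→3  {4,5,7}→3  {4,6,7}→3  {5,6,7}→6
  4 left: {0,1,2,5}→1  {1,2,5,6}→4  {1,2,5,7}→4  {2,3,5,6}→6  {2,4,5,7}→6  {2,5,6,7}→12  {3,4,6,7}→6  {3,5,6,7}→12  {4,5,6,7}→12
  5 left: {0,1,2,5,6}→5  {0,1,2,5,7}→5  {1,2,3,5,6}→10  {1,2,4,5,7}→10  {1,2,5,6,7}→20  {2,3,5,6,7}→30  {2,4,5,6,7}→30  {3,4,5,6,7}→30
  6 left: {0,1,2,3,5,6}→15  {0,1,2,4,5,7}→15  {0,1,2,5,6,7}→30  {1,2,3,5,6,7}→60  {1,2,4,5,6,7}→60  {2,3,4,5,6,7}→90
  placing 0:u first → 210 extensions
  placing 3:p first → 105 extensions
  placing 4:r first → 105 extensions
total linear extensions = 420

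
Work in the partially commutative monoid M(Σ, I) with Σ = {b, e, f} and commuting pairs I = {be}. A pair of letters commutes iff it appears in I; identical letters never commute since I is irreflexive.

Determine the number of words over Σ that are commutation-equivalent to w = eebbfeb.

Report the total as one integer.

12

0(e) covers ∅
1(e) covers 0:e
2(b) covers ∅
3(b) covers 2:b
4(f) covers 1:e, 3:b
5(e) covers 4:f
6(b) covers 4:f
floor of heap: 0:e, 2:b
completions by unplaced set U, small U first (add the entries for U minus each lowest piece of U):
  |U|=1: {5}:1  {6}:1
  |U|=2: {5,6}:2
  |U|=3: {4,5,6}:2
  |U|=4: {1,4,5,6}:2  {3,4,5,6}:2
  |U|=5: {0,1,4,5,6}:2  {1,3,4,5,6}:4  {2,3,4,5,6}:2
  start at 0(e): 6
  start at 2(b): 6
sum over floor = 12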